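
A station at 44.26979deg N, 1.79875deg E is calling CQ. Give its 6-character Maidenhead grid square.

Add 180° to longitude and 90° to latitude: 181.7988, 134.2698.
Field: lon ⌊181.7988/20⌋ = 9 → J; lat ⌊134.2698/10⌋ = 13 → N.
Square: lon ⌊1.7988/2⌋ = 0; lat ⌊4.2698/1⌋ = 4.
Subsquare: lon ⌊1.7988/0.0833333⌋ = 21 → v; lat ⌊0.2698/0.0416667⌋ = 6 → g.

JN04vg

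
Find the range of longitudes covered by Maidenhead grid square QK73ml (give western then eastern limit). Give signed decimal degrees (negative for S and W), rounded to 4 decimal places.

155.0000, 155.0833

Field Q=16, K=10: +16·20° lon, +10·10° lat → SW at lon 140°, lat 10°.
Square 7, 3: +7·2° lon, +3·1° lat → SW at lon 154°, lat 13°.
Subsquare m=12, l=11: +12·0.0833333° lon, +11·0.0416667° lat → SW at lon 155°, lat 13.4583°.
Cell spans 0.0833333° lon × 0.0416667° lat.
west 155.0000, east 155.0833.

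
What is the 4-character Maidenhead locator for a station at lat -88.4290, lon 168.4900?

Shift to the Maidenhead origin (180°W, 90°S): lon 348.49, lat 1.57.
Field (20°×10°, letters A–R): 348.49/20 → 17 → R, 1.57/10 → 0 → A; chars RA.
Square (2°×1°, digits 0–9): 8.49/2 → 4, 1.57/1 → 1; chars 41.

RA41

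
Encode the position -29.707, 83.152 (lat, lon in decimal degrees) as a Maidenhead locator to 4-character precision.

Add 180° to longitude and 90° to latitude: 263.15, 60.29.
Field: 263.15/20 → 13 → N, 60.29/10 → 6 → G; chars NG.
Square: 3.15/2 → 1, 0.29/1 → 0; chars 10.

NG10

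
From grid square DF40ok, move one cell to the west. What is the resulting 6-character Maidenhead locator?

DF40nk

Longitude subsquare o = 14; −1 → 13 = n.
The latitude characters are unchanged.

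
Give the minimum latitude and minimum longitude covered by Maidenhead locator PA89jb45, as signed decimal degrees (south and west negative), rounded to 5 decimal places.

Field P=15, A=0: +15·20° lon, +0·10° lat → SW at lon 120°, lat -90°.
Square 8, 9: +8·2° lon, +9·1° lat → SW at lon 136°, lat -81°.
Subsquare j=9, b=1: +9·0.0833333° lon, +1·0.0416667° lat → SW at lon 136.75°, lat -80.9583°.
Extended square 4, 5: +4·0.00833333° lon, +5·0.00416667° lat → SW at lon 136.783°, lat -80.9375°.
latitude -80.93750, longitude 136.78333.

-80.93750, 136.78333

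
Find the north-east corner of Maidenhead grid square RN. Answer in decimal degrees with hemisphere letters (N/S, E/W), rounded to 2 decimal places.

50.00° N, 180.00° E

Field R=17, N=13: +17·20° lon, +13·10° lat → SW at lon 160°, lat 40°.
Cell spans 20° lon × 10° lat. NE corner is SW corner plus one full cell.
latitude 50.00° N, longitude 180.00° E.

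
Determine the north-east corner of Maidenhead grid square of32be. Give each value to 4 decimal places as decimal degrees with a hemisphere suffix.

37.7917° S, 106.1667° E

Field O=14, F=5: +14·20° lon, +5·10° lat → SW at lon 100°, lat -40°.
Square 3, 2: +3·2° lon, +2·1° lat → SW at lon 106°, lat -38°.
Subsquare b=1, e=4: +1·0.0833333° lon, +4·0.0416667° lat → SW at lon 106.083°, lat -37.8333°.
Cell spans 0.0833333° lon × 0.0416667° lat. NE corner is SW corner plus one full cell.
latitude 37.7917° S, longitude 106.1667° E.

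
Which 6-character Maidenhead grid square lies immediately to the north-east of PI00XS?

PI10at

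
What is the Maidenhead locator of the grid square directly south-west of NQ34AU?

Longitude subsquare a = 0; −1 → -1, wraps to 23 = x, carry into square.
Longitude square 3; −1 → 2.
Latitude subsquare u = 20; −1 → 19 = t.

NQ24xt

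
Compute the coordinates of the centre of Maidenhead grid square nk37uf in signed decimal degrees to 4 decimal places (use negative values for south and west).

Field N=13, K=10: +13·20° lon, +10·10° lat → SW at lon 80°, lat 10°.
Square 3, 7: +3·2° lon, +7·1° lat → SW at lon 86°, lat 17°.
Subsquare u=20, f=5: +20·0.0833333° lon, +5·0.0416667° lat → SW at lon 87.6667°, lat 17.2083°.
Cell spans 0.0833333° lon × 0.0416667° lat. Centre is SW corner plus half of each.
latitude 17.2292, longitude 87.7083.

17.2292, 87.7083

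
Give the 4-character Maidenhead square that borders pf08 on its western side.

OF98

Longitude square 0; −1 → -1, wraps to 9, carry into field.
Longitude field P = 15; −1 → 14 = O.
The latitude characters are unchanged.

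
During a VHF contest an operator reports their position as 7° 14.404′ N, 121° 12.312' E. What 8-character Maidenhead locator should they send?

PJ07of47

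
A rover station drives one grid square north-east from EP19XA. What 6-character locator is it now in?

EP29ab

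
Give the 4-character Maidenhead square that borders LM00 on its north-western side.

Longitude square 0; −1 → -1, wraps to 9, carry into field.
Longitude field L = 11; −1 → 10 = K.
Latitude square 0; +1 → 1.

KM91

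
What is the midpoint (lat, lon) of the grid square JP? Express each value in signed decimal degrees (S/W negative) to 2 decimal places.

Field J=9, P=15: +9·20° lon, +15·10° lat → SW at lon 0°, lat 60°.
Cell spans 20° lon × 10° lat. Centre is SW corner plus half of each.
latitude 65.00, longitude 10.00.

65.00, 10.00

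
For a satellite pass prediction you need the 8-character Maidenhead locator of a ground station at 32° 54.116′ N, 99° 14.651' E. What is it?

NM92ov96

Shift to the Maidenhead origin (180°W, 90°S): lon 279.24418, lat 122.90193.
Field (20°×10°, letters A–R): lon ⌊279.24418/20⌋ = 13 → N; lat ⌊122.90193/10⌋ = 12 → M.
Square (2°×1°, digits 0–9): lon ⌊19.24418/2⌋ = 9; lat ⌊2.90193/1⌋ = 2.
Subsquare (5′×2.5′, letters a–x): lon ⌊1.24418/0.0833333⌋ = 14 → o; lat ⌊0.90193/0.0416667⌋ = 21 → v.
Extended square (30″×15″, digits 0–9): lon ⌊0.07752/0.00833333⌋ = 9; lat ⌊0.02693/0.00416667⌋ = 6.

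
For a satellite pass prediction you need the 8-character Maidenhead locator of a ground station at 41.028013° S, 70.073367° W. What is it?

FE48xx13

Add 180° to longitude and 90° to latitude: 109.92663, 48.97199.
Field (20°×10°, letters A–R): 109.92663/20 → 5 → F, 48.97199/10 → 4 → E; chars FE.
Square (2°×1°, digits 0–9): 9.92663/2 → 4, 8.97199/1 → 8; chars 48.
Subsquare (5′×2.5′, letters a–x): 1.92663/0.0833333 → 23 → x, 0.97199/0.0416667 → 23 → x; chars xx.
Extended square (30″×15″, digits 0–9): 0.00997/0.00833333 → 1, 0.01365/0.00416667 → 3; chars 13.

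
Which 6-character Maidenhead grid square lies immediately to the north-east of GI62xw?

GI72ax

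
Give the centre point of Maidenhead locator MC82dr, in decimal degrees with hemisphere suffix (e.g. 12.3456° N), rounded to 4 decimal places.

67.2708° S, 76.2917° E

Field M=12, C=2: +12·20° lon, +2·10° lat → SW at lon 60°, lat -70°.
Square 8, 2: +8·2° lon, +2·1° lat → SW at lon 76°, lat -68°.
Subsquare d=3, r=17: +3·0.0833333° lon, +17·0.0416667° lat → SW at lon 76.25°, lat -67.2917°.
Cell spans 0.0833333° lon × 0.0416667° lat. Centre is SW corner plus half of each.
latitude 67.2708° S, longitude 76.2917° E.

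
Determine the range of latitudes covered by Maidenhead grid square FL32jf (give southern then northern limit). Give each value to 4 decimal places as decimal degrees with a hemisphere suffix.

Field F=5, L=11: +5·20° lon, +11·10° lat → SW at lon -80°, lat 20°.
Square 3, 2: +3·2° lon, +2·1° lat → SW at lon -74°, lat 22°.
Subsquare j=9, f=5: +9·0.0833333° lon, +5·0.0416667° lat → SW at lon -73.25°, lat 22.2083°.
Cell spans 0.0833333° lon × 0.0416667° lat.
south 22.2083° N, north 22.2500° N.

22.2083° N, 22.2500° N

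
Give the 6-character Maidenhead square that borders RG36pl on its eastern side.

Longitude subsquare p = 15; +1 → 16 = q.
The latitude characters are unchanged.

RG36ql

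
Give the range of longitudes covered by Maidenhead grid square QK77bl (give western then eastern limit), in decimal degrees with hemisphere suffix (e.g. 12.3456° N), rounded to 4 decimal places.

Field Q=16, K=10: +16·20° lon, +10·10° lat → SW at lon 140°, lat 10°.
Square 7, 7: +7·2° lon, +7·1° lat → SW at lon 154°, lat 17°.
Subsquare b=1, l=11: +1·0.0833333° lon, +11·0.0416667° lat → SW at lon 154.083°, lat 17.4583°.
Cell spans 0.0833333° lon × 0.0416667° lat.
west 154.0833° E, east 154.1667° E.

154.0833° E, 154.1667° E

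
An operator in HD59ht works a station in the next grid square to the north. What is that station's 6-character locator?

HD59hu

Latitude subsquare t = 19; +1 → 20 = u.
The longitude characters are unchanged.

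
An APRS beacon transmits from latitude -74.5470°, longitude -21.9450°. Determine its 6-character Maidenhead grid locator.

HB95ak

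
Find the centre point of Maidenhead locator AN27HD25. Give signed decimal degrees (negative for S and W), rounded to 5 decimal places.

47.14792, -175.39583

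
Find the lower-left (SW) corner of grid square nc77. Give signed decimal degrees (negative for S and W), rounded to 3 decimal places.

-63.000, 94.000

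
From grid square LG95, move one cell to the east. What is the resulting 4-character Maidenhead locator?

MG05

Longitude square 9; +1 → 10, wraps to 0, carry into field.
Longitude field L = 11; +1 → 12 = M.
The latitude characters are unchanged.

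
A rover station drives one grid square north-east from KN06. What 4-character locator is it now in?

KN17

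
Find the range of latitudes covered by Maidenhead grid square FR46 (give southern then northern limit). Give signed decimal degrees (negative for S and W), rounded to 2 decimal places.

86.00, 87.00

Field F=5, R=17: +5·20° lon, +17·10° lat → SW at lon -80°, lat 80°.
Square 4, 6: +4·2° lon, +6·1° lat → SW at lon -72°, lat 86°.
Cell spans 2° lon × 1° lat.
south 86.00, north 87.00.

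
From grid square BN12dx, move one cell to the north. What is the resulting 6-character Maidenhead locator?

BN13da

Latitude subsquare x = 23; +1 → 24, wraps to 0 = a, carry into square.
Latitude square 2; +1 → 3.
The longitude characters are unchanged.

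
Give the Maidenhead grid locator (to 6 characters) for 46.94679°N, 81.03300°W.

Shift to the Maidenhead origin (180°W, 90°S): lon 98.9670, lat 136.9468.
Field (20°×10°, letters A–R): 98.9670/20 → 4 → E, 136.9468/10 → 13 → N; chars EN.
Square (2°×1°, digits 0–9): 18.9670/2 → 9, 6.9468/1 → 6; chars 96.
Subsquare (5′×2.5′, letters a–x): 0.9670/0.0833333 → 11 → l, 0.9468/0.0416667 → 22 → w; chars lw.

EN96lw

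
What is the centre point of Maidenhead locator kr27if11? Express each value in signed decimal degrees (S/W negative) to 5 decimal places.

87.21458, 24.67917

Field K=10, R=17: +10·20° lon, +17·10° lat → SW at lon 20°, lat 80°.
Square 2, 7: +2·2° lon, +7·1° lat → SW at lon 24°, lat 87°.
Subsquare i=8, f=5: +8·0.0833333° lon, +5·0.0416667° lat → SW at lon 24.6667°, lat 87.2083°.
Extended square 1, 1: +1·0.00833333° lon, +1·0.00416667° lat → SW at lon 24.675°, lat 87.2125°.
Cell spans 0.00833333° lon × 0.00416667° lat. Centre is SW corner plus half of each.
latitude 87.21458, longitude 24.67917.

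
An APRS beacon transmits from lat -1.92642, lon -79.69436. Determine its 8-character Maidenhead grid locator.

FI08db67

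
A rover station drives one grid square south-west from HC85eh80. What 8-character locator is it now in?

Longitude extended square 8; −1 → 7.
Latitude extended square 0; −1 → -1, wraps to 9, carry into subsquare.
Latitude subsquare h = 7; −1 → 6 = g.

HC85eg79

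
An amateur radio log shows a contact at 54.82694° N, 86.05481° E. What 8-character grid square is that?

Offset from 180°W / 90°S: lon 266.05481°, lat 144.82694°.
Field: 266.05481/20 → 13 → N, 144.82694/10 → 14 → O; chars NO.
Square: 6.05481/2 → 3, 4.82694/1 → 4; chars 34.
Subsquare: 0.05481/0.0833333 → 0 → a, 0.82694/0.0416667 → 19 → t; chars at.
Extended square: 0.05481/0.00833333 → 6, 0.03527/0.00416667 → 8; chars 68.

NO34at68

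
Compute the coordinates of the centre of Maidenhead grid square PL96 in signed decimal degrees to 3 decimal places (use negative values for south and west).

26.500, 139.000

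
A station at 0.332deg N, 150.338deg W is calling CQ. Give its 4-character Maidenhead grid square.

Add 180° to longitude and 90° to latitude: 29.66, 90.33.
Field: lon ⌊29.66/20⌋ = 1 → B; lat ⌊90.33/10⌋ = 9 → J.
Square: lon ⌊9.66/2⌋ = 4; lat ⌊0.33/1⌋ = 0.

BJ40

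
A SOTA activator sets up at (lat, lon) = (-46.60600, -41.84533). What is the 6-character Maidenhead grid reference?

GE93bj

Add 180° to longitude and 90° to latitude: 138.1547, 43.3940.
Field: 138.1547/20 → 6 → G, 43.3940/10 → 4 → E; chars GE.
Square: 18.1547/2 → 9, 3.3940/1 → 3; chars 93.
Subsquare: 0.1547/0.0833333 → 1 → b, 0.3940/0.0416667 → 9 → j; chars bj.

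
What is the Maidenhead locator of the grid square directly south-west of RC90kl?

RC90jk

Longitude subsquare k = 10; −1 → 9 = j.
Latitude subsquare l = 11; −1 → 10 = k.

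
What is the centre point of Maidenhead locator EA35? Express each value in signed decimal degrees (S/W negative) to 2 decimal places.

-84.50, -93.00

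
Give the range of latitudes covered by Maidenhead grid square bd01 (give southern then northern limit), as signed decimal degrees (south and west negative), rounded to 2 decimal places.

-59.00, -58.00

Field B=1, D=3: +1·20° lon, +3·10° lat → SW at lon -160°, lat -60°.
Square 0, 1: +0·2° lon, +1·1° lat → SW at lon -160°, lat -59°.
Cell spans 2° lon × 1° lat.
south -59.00, north -58.00.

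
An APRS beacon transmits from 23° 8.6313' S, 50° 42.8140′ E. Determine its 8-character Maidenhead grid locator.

LG56iu55

Offset from 180°W / 90°S: lon 230.71357°, lat 66.85614°.
Field (20°×10°, letters A–R): lon ⌊230.71357/20⌋ = 11 → L; lat ⌊66.85614/10⌋ = 6 → G.
Square (2°×1°, digits 0–9): lon ⌊10.71357/2⌋ = 5; lat ⌊6.85614/1⌋ = 6.
Subsquare (5′×2.5′, letters a–x): lon ⌊0.71357/0.0833333⌋ = 8 → i; lat ⌊0.85614/0.0416667⌋ = 20 → u.
Extended square (30″×15″, digits 0–9): lon ⌊0.04690/0.00833333⌋ = 5; lat ⌊0.02281/0.00416667⌋ = 5.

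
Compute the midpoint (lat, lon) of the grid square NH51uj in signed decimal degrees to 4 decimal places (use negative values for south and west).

-18.6042, 91.7083

Field N=13, H=7: +13·20° lon, +7·10° lat → SW at lon 80°, lat -20°.
Square 5, 1: +5·2° lon, +1·1° lat → SW at lon 90°, lat -19°.
Subsquare u=20, j=9: +20·0.0833333° lon, +9·0.0416667° lat → SW at lon 91.6667°, lat -18.625°.
Cell spans 0.0833333° lon × 0.0416667° lat. Centre is SW corner plus half of each.
latitude -18.6042, longitude 91.7083.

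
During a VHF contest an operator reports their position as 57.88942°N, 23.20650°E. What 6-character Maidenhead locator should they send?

KO17ov

Shift to the Maidenhead origin (180°W, 90°S): lon 203.2065, lat 147.8894.
Field (20°×10°, letters A–R): lon ⌊203.2065/20⌋ = 10 → K; lat ⌊147.8894/10⌋ = 14 → O.
Square (2°×1°, digits 0–9): lon ⌊3.2065/2⌋ = 1; lat ⌊7.8894/1⌋ = 7.
Subsquare (5′×2.5′, letters a–x): lon ⌊1.2065/0.0833333⌋ = 14 → o; lat ⌊0.8894/0.0416667⌋ = 21 → v.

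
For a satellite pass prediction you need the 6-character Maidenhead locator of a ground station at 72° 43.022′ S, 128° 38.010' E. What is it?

Shift to the Maidenhead origin (180°W, 90°S): lon 308.6335, lat 17.2830.
Field: 308.6335/20 → 15 → P, 17.2830/10 → 1 → B; chars PB.
Square: 8.6335/2 → 4, 7.2830/1 → 7; chars 47.
Subsquare: 0.6335/0.0833333 → 7 → h, 0.2830/0.0416667 → 6 → g; chars hg.

PB47hg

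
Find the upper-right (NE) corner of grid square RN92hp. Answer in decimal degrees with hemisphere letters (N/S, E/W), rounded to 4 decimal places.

42.6667° N, 178.6667° E

Field R=17, N=13: +17·20° lon, +13·10° lat → SW at lon 160°, lat 40°.
Square 9, 2: +9·2° lon, +2·1° lat → SW at lon 178°, lat 42°.
Subsquare h=7, p=15: +7·0.0833333° lon, +15·0.0416667° lat → SW at lon 178.583°, lat 42.625°.
Cell spans 0.0833333° lon × 0.0416667° lat. NE corner is SW corner plus one full cell.
latitude 42.6667° N, longitude 178.6667° E.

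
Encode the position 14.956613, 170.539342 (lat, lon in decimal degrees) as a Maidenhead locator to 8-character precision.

Shift to the Maidenhead origin (180°W, 90°S): lon 350.53934, lat 104.95661.
Field: 350.53934/20 → 17 → R, 104.95661/10 → 10 → K; chars RK.
Square: 10.53934/2 → 5, 4.95661/1 → 4; chars 54.
Subsquare: 0.53934/0.0833333 → 6 → g, 0.95661/0.0416667 → 22 → w; chars gw.
Extended square: 0.03934/0.00833333 → 4, 0.03995/0.00416667 → 9; chars 49.

RK54gw49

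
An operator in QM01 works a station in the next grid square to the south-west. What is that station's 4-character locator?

PM90

Longitude square 0; −1 → -1, wraps to 9, carry into field.
Longitude field Q = 16; −1 → 15 = P.
Latitude square 1; −1 → 0.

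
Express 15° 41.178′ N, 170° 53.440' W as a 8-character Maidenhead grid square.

Offset from 180°W / 90°S: lon 9.10933°, lat 105.68630°.
Field: 9.10933/20 → 0 → A, 105.68630/10 → 10 → K; chars AK.
Square: 9.10933/2 → 4, 5.68630/1 → 5; chars 45.
Subsquare: 1.10933/0.0833333 → 13 → n, 0.68630/0.0416667 → 16 → q; chars nq.
Extended square: 0.02600/0.00833333 → 3, 0.01963/0.00416667 → 4; chars 34.

AK45nq34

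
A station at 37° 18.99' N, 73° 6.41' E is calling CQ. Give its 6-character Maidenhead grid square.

MM67nh

Add 180° to longitude and 90° to latitude: 253.1068, 127.3165.
Field: 253.1068/20 → 12 → M, 127.3165/10 → 12 → M; chars MM.
Square: 13.1068/2 → 6, 7.3165/1 → 7; chars 67.
Subsquare: 1.1068/0.0833333 → 13 → n, 0.3165/0.0416667 → 7 → h; chars nh.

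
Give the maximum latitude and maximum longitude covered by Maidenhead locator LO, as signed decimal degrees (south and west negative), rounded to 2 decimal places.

Field L=11, O=14: +11·20° lon, +14·10° lat → SW at lon 40°, lat 50°.
Cell spans 20° lon × 10° lat. NE corner is SW corner plus one full cell.
latitude 60.00, longitude 60.00.

60.00, 60.00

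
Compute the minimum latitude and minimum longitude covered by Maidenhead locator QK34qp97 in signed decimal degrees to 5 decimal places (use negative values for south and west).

14.65417, 147.40833

Field Q=16, K=10: +16·20° lon, +10·10° lat → SW at lon 140°, lat 10°.
Square 3, 4: +3·2° lon, +4·1° lat → SW at lon 146°, lat 14°.
Subsquare q=16, p=15: +16·0.0833333° lon, +15·0.0416667° lat → SW at lon 147.333°, lat 14.625°.
Extended square 9, 7: +9·0.00833333° lon, +7·0.00416667° lat → SW at lon 147.408°, lat 14.6542°.
latitude 14.65417, longitude 147.40833.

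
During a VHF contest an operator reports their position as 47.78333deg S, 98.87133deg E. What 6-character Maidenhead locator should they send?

Shift to the Maidenhead origin (180°W, 90°S): lon 278.8713, lat 42.2167.
Field (20°×10°, letters A–R): 278.8713/20 → 13 → N, 42.2167/10 → 4 → E; chars NE.
Square (2°×1°, digits 0–9): 18.8713/2 → 9, 2.2167/1 → 2; chars 92.
Subsquare (5′×2.5′, letters a–x): 0.8713/0.0833333 → 10 → k, 0.2167/0.0416667 → 5 → f; chars kf.

NE92kf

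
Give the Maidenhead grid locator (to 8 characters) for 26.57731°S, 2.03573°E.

JG13ak41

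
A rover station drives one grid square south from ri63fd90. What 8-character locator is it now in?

RI63fc99

Latitude extended square 0; −1 → -1, wraps to 9, carry into subsquare.
Latitude subsquare d = 3; −1 → 2 = c.
The longitude characters are unchanged.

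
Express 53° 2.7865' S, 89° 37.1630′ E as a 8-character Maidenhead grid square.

Shift to the Maidenhead origin (180°W, 90°S): lon 269.61938, lat 36.95356.
Field: lon ⌊269.61938/20⌋ = 13 → N; lat ⌊36.95356/10⌋ = 3 → D.
Square: lon ⌊9.61938/2⌋ = 4; lat ⌊6.95356/1⌋ = 6.
Subsquare: lon ⌊1.61938/0.0833333⌋ = 19 → t; lat ⌊0.95356/0.0416667⌋ = 22 → w.
Extended square: lon ⌊0.03605/0.00833333⌋ = 4; lat ⌊0.03689/0.00416667⌋ = 8.

ND46tw48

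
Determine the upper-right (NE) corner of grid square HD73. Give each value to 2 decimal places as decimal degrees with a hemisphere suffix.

Field H=7, D=3: +7·20° lon, +3·10° lat → SW at lon -40°, lat -60°.
Square 7, 3: +7·2° lon, +3·1° lat → SW at lon -26°, lat -57°.
Cell spans 2° lon × 1° lat. NE corner is SW corner plus one full cell.
latitude 56.00° S, longitude 24.00° W.

56.00° S, 24.00° W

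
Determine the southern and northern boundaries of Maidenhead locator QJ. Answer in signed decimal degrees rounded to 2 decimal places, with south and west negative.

Field Q=16, J=9: +16·20° lon, +9·10° lat → SW at lon 140°, lat 0°.
Cell spans 20° lon × 10° lat.
south 0.00, north 10.00.

0.00, 10.00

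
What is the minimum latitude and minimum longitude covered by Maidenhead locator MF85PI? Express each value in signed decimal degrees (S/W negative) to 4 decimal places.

-34.6667, 77.2500

Field M=12, F=5: +12·20° lon, +5·10° lat → SW at lon 60°, lat -40°.
Square 8, 5: +8·2° lon, +5·1° lat → SW at lon 76°, lat -35°.
Subsquare p=15, i=8: +15·0.0833333° lon, +8·0.0416667° lat → SW at lon 77.25°, lat -34.6667°.
latitude -34.6667, longitude 77.2500.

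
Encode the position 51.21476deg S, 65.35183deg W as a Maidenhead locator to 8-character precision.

FD78hs78

Shift to the Maidenhead origin (180°W, 90°S): lon 114.64817, lat 38.78524.
Field: 114.64817/20 → 5 → F, 38.78524/10 → 3 → D; chars FD.
Square: 14.64817/2 → 7, 8.78524/1 → 8; chars 78.
Subsquare: 0.64817/0.0833333 → 7 → h, 0.78524/0.0416667 → 18 → s; chars hs.
Extended square: 0.06484/0.00833333 → 7, 0.03524/0.00416667 → 8; chars 78.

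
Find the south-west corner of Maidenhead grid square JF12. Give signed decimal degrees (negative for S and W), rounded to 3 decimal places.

-38.000, 2.000

Field J=9, F=5: +9·20° lon, +5·10° lat → SW at lon 0°, lat -40°.
Square 1, 2: +1·2° lon, +2·1° lat → SW at lon 2°, lat -38°.
latitude -38.000, longitude 2.000.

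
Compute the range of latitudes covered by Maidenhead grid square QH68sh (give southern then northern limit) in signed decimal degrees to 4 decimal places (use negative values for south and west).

Field Q=16, H=7: +16·20° lon, +7·10° lat → SW at lon 140°, lat -20°.
Square 6, 8: +6·2° lon, +8·1° lat → SW at lon 152°, lat -12°.
Subsquare s=18, h=7: +18·0.0833333° lon, +7·0.0416667° lat → SW at lon 153.5°, lat -11.7083°.
Cell spans 0.0833333° lon × 0.0416667° lat.
south -11.7083, north -11.6667.

-11.7083, -11.6667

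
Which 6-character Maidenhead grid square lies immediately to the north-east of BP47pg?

BP47qh

Longitude subsquare p = 15; +1 → 16 = q.
Latitude subsquare g = 6; +1 → 7 = h.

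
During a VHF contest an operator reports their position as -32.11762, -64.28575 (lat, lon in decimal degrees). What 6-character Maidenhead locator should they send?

FF77uv

Offset from 180°W / 90°S: lon 115.7143°, lat 57.8824°.
Field (20°×10°, letters A–R): lon ⌊115.7143/20⌋ = 5 → F; lat ⌊57.8824/10⌋ = 5 → F.
Square (2°×1°, digits 0–9): lon ⌊15.7143/2⌋ = 7; lat ⌊7.8824/1⌋ = 7.
Subsquare (5′×2.5′, letters a–x): lon ⌊1.7143/0.0833333⌋ = 20 → u; lat ⌊0.8824/0.0416667⌋ = 21 → v.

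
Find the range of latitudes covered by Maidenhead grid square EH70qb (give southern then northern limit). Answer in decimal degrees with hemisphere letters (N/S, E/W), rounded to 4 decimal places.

Field E=4, H=7: +4·20° lon, +7·10° lat → SW at lon -100°, lat -20°.
Square 7, 0: +7·2° lon, +0·1° lat → SW at lon -86°, lat -20°.
Subsquare q=16, b=1: +16·0.0833333° lon, +1·0.0416667° lat → SW at lon -84.6667°, lat -19.9583°.
Cell spans 0.0833333° lon × 0.0416667° lat.
south 19.9583° S, north 19.9167° S.

19.9583° S, 19.9167° S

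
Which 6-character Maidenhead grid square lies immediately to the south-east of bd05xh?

BD15ag

Longitude subsquare x = 23; +1 → 24, wraps to 0 = a, carry into square.
Longitude square 0; +1 → 1.
Latitude subsquare h = 7; −1 → 6 = g.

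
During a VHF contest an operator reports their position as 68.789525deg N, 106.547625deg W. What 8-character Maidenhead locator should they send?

DP68rs49

Shift to the Maidenhead origin (180°W, 90°S): lon 73.45238, lat 158.78952.
Field: lon ⌊73.45238/20⌋ = 3 → D; lat ⌊158.78952/10⌋ = 15 → P.
Square: lon ⌊13.45238/2⌋ = 6; lat ⌊8.78952/1⌋ = 8.
Subsquare: lon ⌊1.45238/0.0833333⌋ = 17 → r; lat ⌊0.78952/0.0416667⌋ = 18 → s.
Extended square: lon ⌊0.03571/0.00833333⌋ = 4; lat ⌊0.03952/0.00416667⌋ = 9.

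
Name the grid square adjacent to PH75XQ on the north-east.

Longitude subsquare x = 23; +1 → 24, wraps to 0 = a, carry into square.
Longitude square 7; +1 → 8.
Latitude subsquare q = 16; +1 → 17 = r.

PH85ar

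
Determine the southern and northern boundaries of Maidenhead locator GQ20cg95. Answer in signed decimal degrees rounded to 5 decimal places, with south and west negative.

70.27083, 70.27500

Field G=6, Q=16: +6·20° lon, +16·10° lat → SW at lon -60°, lat 70°.
Square 2, 0: +2·2° lon, +0·1° lat → SW at lon -56°, lat 70°.
Subsquare c=2, g=6: +2·0.0833333° lon, +6·0.0416667° lat → SW at lon -55.8333°, lat 70.25°.
Extended square 9, 5: +9·0.00833333° lon, +5·0.00416667° lat → SW at lon -55.7583°, lat 70.2708°.
Cell spans 0.00833333° lon × 0.00416667° lat.
south 70.27083, north 70.27500.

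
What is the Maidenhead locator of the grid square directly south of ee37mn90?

Latitude extended square 0; −1 → -1, wraps to 9, carry into subsquare.
Latitude subsquare n = 13; −1 → 12 = m.
The longitude characters are unchanged.

EE37mm99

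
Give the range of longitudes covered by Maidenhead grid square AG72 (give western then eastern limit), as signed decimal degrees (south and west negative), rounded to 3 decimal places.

-166.000, -164.000

Field A=0, G=6: +0·20° lon, +6·10° lat → SW at lon -180°, lat -30°.
Square 7, 2: +7·2° lon, +2·1° lat → SW at lon -166°, lat -28°.
Cell spans 2° lon × 1° lat.
west -166.000, east -164.000.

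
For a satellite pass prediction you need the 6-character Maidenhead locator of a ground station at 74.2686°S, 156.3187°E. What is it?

Shift to the Maidenhead origin (180°W, 90°S): lon 336.3187, lat 15.7314.
Field: lon ⌊336.3187/20⌋ = 16 → Q; lat ⌊15.7314/10⌋ = 1 → B.
Square: lon ⌊16.3187/2⌋ = 8; lat ⌊5.7314/1⌋ = 5.
Subsquare: lon ⌊0.3187/0.0833333⌋ = 3 → d; lat ⌊0.7314/0.0416667⌋ = 17 → r.

QB85dr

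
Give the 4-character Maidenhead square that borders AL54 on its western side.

AL44

Longitude square 5; −1 → 4.
The latitude characters are unchanged.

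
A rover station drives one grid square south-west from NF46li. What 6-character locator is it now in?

Longitude subsquare l = 11; −1 → 10 = k.
Latitude subsquare i = 8; −1 → 7 = h.

NF46kh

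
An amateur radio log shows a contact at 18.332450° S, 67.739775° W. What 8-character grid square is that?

Add 180° to longitude and 90° to latitude: 112.26023, 71.66755.
Field (20°×10°, letters A–R): lon ⌊112.26023/20⌋ = 5 → F; lat ⌊71.66755/10⌋ = 7 → H.
Square (2°×1°, digits 0–9): lon ⌊12.26023/2⌋ = 6; lat ⌊1.66755/1⌋ = 1.
Subsquare (5′×2.5′, letters a–x): lon ⌊0.26023/0.0833333⌋ = 3 → d; lat ⌊0.66755/0.0416667⌋ = 16 → q.
Extended square (30″×15″, digits 0–9): lon ⌊0.01023/0.00833333⌋ = 1; lat ⌊0.00088/0.00416667⌋ = 0.

FH61dq10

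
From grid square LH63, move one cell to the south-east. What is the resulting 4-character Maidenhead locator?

LH72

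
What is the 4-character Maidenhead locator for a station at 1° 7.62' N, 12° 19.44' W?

IJ31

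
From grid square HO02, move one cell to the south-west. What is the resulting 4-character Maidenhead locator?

Longitude square 0; −1 → -1, wraps to 9, carry into field.
Longitude field H = 7; −1 → 6 = G.
Latitude square 2; −1 → 1.

GO91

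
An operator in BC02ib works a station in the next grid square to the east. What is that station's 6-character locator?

BC02jb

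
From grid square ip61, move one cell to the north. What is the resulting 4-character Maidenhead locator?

IP62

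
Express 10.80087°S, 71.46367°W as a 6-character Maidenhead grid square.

Shift to the Maidenhead origin (180°W, 90°S): lon 108.5363, lat 79.1991.
Field: 108.5363/20 → 5 → F, 79.1991/10 → 7 → H; chars FH.
Square: 8.5363/2 → 4, 9.1991/1 → 9; chars 49.
Subsquare: 0.5363/0.0833333 → 6 → g, 0.1991/0.0416667 → 4 → e; chars ge.

FH49ge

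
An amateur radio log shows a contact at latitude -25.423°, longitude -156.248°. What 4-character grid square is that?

Shift to the Maidenhead origin (180°W, 90°S): lon 23.75, lat 64.58.
Field (20°×10°, letters A–R): lon ⌊23.75/20⌋ = 1 → B; lat ⌊64.58/10⌋ = 6 → G.
Square (2°×1°, digits 0–9): lon ⌊3.75/2⌋ = 1; lat ⌊4.58/1⌋ = 4.

BG14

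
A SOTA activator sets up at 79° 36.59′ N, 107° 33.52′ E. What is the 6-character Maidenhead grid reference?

Shift to the Maidenhead origin (180°W, 90°S): lon 287.5587, lat 169.6098.
Field: 287.5587/20 → 14 → O, 169.6098/10 → 16 → Q; chars OQ.
Square: 7.5587/2 → 3, 9.6098/1 → 9; chars 39.
Subsquare: 1.5587/0.0833333 → 18 → s, 0.6098/0.0416667 → 14 → o; chars so.

OQ39so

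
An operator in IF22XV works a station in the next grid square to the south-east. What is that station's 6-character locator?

IF32au

Longitude subsquare x = 23; +1 → 24, wraps to 0 = a, carry into square.
Longitude square 2; +1 → 3.
Latitude subsquare v = 21; −1 → 20 = u.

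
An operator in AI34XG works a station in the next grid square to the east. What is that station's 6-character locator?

AI44ag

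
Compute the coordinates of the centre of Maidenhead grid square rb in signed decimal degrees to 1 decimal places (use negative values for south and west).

-75.0, 170.0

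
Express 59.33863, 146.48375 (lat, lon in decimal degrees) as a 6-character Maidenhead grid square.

QO39fi

Add 180° to longitude and 90° to latitude: 326.4837, 149.3386.
Field: lon ⌊326.4837/20⌋ = 16 → Q; lat ⌊149.3386/10⌋ = 14 → O.
Square: lon ⌊6.4837/2⌋ = 3; lat ⌊9.3386/1⌋ = 9.
Subsquare: lon ⌊0.4837/0.0833333⌋ = 5 → f; lat ⌊0.3386/0.0416667⌋ = 8 → i.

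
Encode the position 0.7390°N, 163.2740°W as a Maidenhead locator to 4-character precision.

Shift to the Maidenhead origin (180°W, 90°S): lon 16.73, lat 90.74.
Field: lon ⌊16.73/20⌋ = 0 → A; lat ⌊90.74/10⌋ = 9 → J.
Square: lon ⌊16.73/2⌋ = 8; lat ⌊0.74/1⌋ = 0.

AJ80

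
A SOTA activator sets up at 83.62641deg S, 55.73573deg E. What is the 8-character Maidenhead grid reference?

LA76ui89

Add 180° to longitude and 90° to latitude: 235.73573, 6.37359.
Field: lon ⌊235.73573/20⌋ = 11 → L; lat ⌊6.37359/10⌋ = 0 → A.
Square: lon ⌊15.73573/2⌋ = 7; lat ⌊6.37359/1⌋ = 6.
Subsquare: lon ⌊1.73573/0.0833333⌋ = 20 → u; lat ⌊0.37359/0.0416667⌋ = 8 → i.
Extended square: lon ⌊0.06906/0.00833333⌋ = 8; lat ⌊0.04026/0.00416667⌋ = 9.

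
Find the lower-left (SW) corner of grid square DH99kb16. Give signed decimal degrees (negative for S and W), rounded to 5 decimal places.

Field D=3, H=7: +3·20° lon, +7·10° lat → SW at lon -120°, lat -20°.
Square 9, 9: +9·2° lon, +9·1° lat → SW at lon -102°, lat -11°.
Subsquare k=10, b=1: +10·0.0833333° lon, +1·0.0416667° lat → SW at lon -101.167°, lat -10.9583°.
Extended square 1, 6: +1·0.00833333° lon, +6·0.00416667° lat → SW at lon -101.158°, lat -10.9333°.
latitude -10.93333, longitude -101.15833.

-10.93333, -101.15833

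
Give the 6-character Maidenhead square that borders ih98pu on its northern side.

IH98pv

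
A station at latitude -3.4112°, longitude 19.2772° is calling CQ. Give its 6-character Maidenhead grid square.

JI96po

Offset from 180°W / 90°S: lon 199.2772°, lat 86.5888°.
Field: lon ⌊199.2772/20⌋ = 9 → J; lat ⌊86.5888/10⌋ = 8 → I.
Square: lon ⌊19.2772/2⌋ = 9; lat ⌊6.5888/1⌋ = 6.
Subsquare: lon ⌊1.2772/0.0833333⌋ = 15 → p; lat ⌊0.5888/0.0416667⌋ = 14 → o.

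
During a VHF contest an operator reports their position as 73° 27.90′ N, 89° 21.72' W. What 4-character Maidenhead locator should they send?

EQ53

Add 180° to longitude and 90° to latitude: 90.64, 163.47.
Field: lon ⌊90.64/20⌋ = 4 → E; lat ⌊163.47/10⌋ = 16 → Q.
Square: lon ⌊10.64/2⌋ = 5; lat ⌊3.47/1⌋ = 3.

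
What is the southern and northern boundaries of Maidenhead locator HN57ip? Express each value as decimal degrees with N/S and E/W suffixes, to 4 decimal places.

47.6250° N, 47.6667° N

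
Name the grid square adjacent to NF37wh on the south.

NF37wg

Latitude subsquare h = 7; −1 → 6 = g.
The longitude characters are unchanged.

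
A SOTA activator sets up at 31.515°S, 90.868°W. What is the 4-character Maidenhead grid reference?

EF48

Shift to the Maidenhead origin (180°W, 90°S): lon 89.13, lat 58.48.
Field: 89.13/20 → 4 → E, 58.48/10 → 5 → F; chars EF.
Square: 9.13/2 → 4, 8.48/1 → 8; chars 48.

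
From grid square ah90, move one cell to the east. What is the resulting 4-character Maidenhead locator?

Longitude square 9; +1 → 10, wraps to 0, carry into field.
Longitude field A = 0; +1 → 1 = B.
The latitude characters are unchanged.

BH00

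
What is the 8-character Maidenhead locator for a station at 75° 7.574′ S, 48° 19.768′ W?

GB54uu09

Add 180° to longitude and 90° to latitude: 131.67053, 14.87377.
Field: 131.67053/20 → 6 → G, 14.87377/10 → 1 → B; chars GB.
Square: 11.67053/2 → 5, 4.87377/1 → 4; chars 54.
Subsquare: 1.67053/0.0833333 → 20 → u, 0.87377/0.0416667 → 20 → u; chars uu.
Extended square: 0.00387/0.00833333 → 0, 0.04043/0.00416667 → 9; chars 09.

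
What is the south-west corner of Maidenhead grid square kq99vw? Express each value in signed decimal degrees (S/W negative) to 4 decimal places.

79.9167, 39.7500

Field K=10, Q=16: +10·20° lon, +16·10° lat → SW at lon 20°, lat 70°.
Square 9, 9: +9·2° lon, +9·1° lat → SW at lon 38°, lat 79°.
Subsquare v=21, w=22: +21·0.0833333° lon, +22·0.0416667° lat → SW at lon 39.75°, lat 79.9167°.
latitude 79.9167, longitude 39.7500.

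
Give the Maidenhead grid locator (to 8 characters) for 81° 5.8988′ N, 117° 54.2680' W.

Offset from 180°W / 90°S: lon 62.09553°, lat 171.09831°.
Field: 62.09553/20 → 3 → D, 171.09831/10 → 17 → R; chars DR.
Square: 2.09553/2 → 1, 1.09831/1 → 1; chars 11.
Subsquare: 0.09553/0.0833333 → 1 → b, 0.09831/0.0416667 → 2 → c; chars bc.
Extended square: 0.01220/0.00833333 → 1, 0.01498/0.00416667 → 3; chars 13.

DR11bc13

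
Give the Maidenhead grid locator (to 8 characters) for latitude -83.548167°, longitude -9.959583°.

Add 180° to longitude and 90° to latitude: 170.04042, 6.45183.
Field (20°×10°, letters A–R): 170.04042/20 → 8 → I, 6.45183/10 → 0 → A; chars IA.
Square (2°×1°, digits 0–9): 10.04042/2 → 5, 6.45183/1 → 6; chars 56.
Subsquare (5′×2.5′, letters a–x): 0.04042/0.0833333 → 0 → a, 0.45183/0.0416667 → 10 → k; chars ak.
Extended square (30″×15″, digits 0–9): 0.04042/0.00833333 → 4, 0.03517/0.00416667 → 8; chars 48.

IA56ak48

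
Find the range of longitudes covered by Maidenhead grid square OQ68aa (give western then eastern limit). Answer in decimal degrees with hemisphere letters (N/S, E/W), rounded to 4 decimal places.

112.0000° E, 112.0833° E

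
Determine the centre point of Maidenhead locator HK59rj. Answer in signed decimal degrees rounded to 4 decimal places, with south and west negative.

19.3958, -28.5417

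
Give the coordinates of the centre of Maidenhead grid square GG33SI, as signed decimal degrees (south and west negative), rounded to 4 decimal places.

-26.6458, -52.4583

Field G=6, G=6: +6·20° lon, +6·10° lat → SW at lon -60°, lat -30°.
Square 3, 3: +3·2° lon, +3·1° lat → SW at lon -54°, lat -27°.
Subsquare s=18, i=8: +18·0.0833333° lon, +8·0.0416667° lat → SW at lon -52.5°, lat -26.6667°.
Cell spans 0.0833333° lon × 0.0416667° lat. Centre is SW corner plus half of each.
latitude -26.6458, longitude -52.4583.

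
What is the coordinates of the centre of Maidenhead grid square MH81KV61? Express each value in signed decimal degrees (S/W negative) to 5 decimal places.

-18.11875, 76.88750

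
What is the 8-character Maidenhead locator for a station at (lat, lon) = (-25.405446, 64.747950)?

MG24io92

Shift to the Maidenhead origin (180°W, 90°S): lon 244.74795, lat 64.59455.
Field: lon ⌊244.74795/20⌋ = 12 → M; lat ⌊64.59455/10⌋ = 6 → G.
Square: lon ⌊4.74795/2⌋ = 2; lat ⌊4.59455/1⌋ = 4.
Subsquare: lon ⌊0.74795/0.0833333⌋ = 8 → i; lat ⌊0.59455/0.0416667⌋ = 14 → o.
Extended square: lon ⌊0.08128/0.00833333⌋ = 9; lat ⌊0.01122/0.00416667⌋ = 2.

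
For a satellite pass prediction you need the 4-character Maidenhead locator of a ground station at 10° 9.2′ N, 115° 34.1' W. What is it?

DK20

Offset from 180°W / 90°S: lon 64.43°, lat 100.15°.
Field: lon ⌊64.43/20⌋ = 3 → D; lat ⌊100.15/10⌋ = 10 → K.
Square: lon ⌊4.43/2⌋ = 2; lat ⌊0.15/1⌋ = 0.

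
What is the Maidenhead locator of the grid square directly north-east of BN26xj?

BN36ak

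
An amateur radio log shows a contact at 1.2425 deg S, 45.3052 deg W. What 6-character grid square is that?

GI78is

Add 180° to longitude and 90° to latitude: 134.6948, 88.7575.
Field (20°×10°, letters A–R): lon ⌊134.6948/20⌋ = 6 → G; lat ⌊88.7575/10⌋ = 8 → I.
Square (2°×1°, digits 0–9): lon ⌊14.6948/2⌋ = 7; lat ⌊8.7575/1⌋ = 8.
Subsquare (5′×2.5′, letters a–x): lon ⌊0.6948/0.0833333⌋ = 8 → i; lat ⌊0.7575/0.0416667⌋ = 18 → s.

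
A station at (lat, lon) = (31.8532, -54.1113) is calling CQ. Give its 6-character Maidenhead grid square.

GM21wu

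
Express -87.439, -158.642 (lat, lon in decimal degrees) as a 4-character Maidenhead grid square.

Add 180° to longitude and 90° to latitude: 21.36, 2.56.
Field: lon ⌊21.36/20⌋ = 1 → B; lat ⌊2.56/10⌋ = 0 → A.
Square: lon ⌊1.36/2⌋ = 0; lat ⌊2.56/1⌋ = 2.

BA02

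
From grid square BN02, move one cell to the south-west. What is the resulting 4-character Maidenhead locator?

Longitude square 0; −1 → -1, wraps to 9, carry into field.
Longitude field B = 1; −1 → 0 = A.
Latitude square 2; −1 → 1.

AN91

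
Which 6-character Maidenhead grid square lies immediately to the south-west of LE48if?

LE48he

Longitude subsquare i = 8; −1 → 7 = h.
Latitude subsquare f = 5; −1 → 4 = e.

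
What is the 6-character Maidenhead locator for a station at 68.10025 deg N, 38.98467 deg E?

KP98lc

Shift to the Maidenhead origin (180°W, 90°S): lon 218.9847, lat 158.1003.
Field: lon ⌊218.9847/20⌋ = 10 → K; lat ⌊158.1003/10⌋ = 15 → P.
Square: lon ⌊18.9847/2⌋ = 9; lat ⌊8.1003/1⌋ = 8.
Subsquare: lon ⌊0.9847/0.0833333⌋ = 11 → l; lat ⌊0.1003/0.0416667⌋ = 2 → c.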